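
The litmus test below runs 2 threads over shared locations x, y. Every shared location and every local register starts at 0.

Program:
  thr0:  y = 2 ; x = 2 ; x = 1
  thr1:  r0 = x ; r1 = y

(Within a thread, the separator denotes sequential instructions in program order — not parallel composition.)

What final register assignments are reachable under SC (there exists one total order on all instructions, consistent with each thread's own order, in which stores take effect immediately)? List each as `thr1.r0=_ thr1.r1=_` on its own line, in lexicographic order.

thr1.r0=0 thr1.r1=0
thr1.r0=0 thr1.r1=2
thr1.r0=1 thr1.r1=2
thr1.r0=2 thr1.r1=2

outcome vector order: (thr1.r0,thr1.r1)
|SC outcomes| = 4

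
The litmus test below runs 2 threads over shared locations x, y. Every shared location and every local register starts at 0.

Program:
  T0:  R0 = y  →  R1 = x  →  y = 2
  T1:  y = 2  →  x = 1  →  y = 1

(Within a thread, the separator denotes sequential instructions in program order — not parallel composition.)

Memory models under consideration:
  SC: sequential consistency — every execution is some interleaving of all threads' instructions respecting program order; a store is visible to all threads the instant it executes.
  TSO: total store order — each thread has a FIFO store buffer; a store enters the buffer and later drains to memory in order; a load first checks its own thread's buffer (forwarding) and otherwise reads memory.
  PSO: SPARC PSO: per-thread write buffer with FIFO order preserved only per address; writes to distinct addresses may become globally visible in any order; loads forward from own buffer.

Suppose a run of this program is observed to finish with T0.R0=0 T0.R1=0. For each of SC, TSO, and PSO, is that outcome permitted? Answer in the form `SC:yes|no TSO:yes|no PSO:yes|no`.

outcome vector order: (T0.R0,T0.R1)
[SC] allowed = {(0,0), (0,1), (1,1), (2,0), (2,1)}
[TSO] allowed = {(0,0), (0,1), (1,1), (2,0), (2,1)}
[PSO] allowed = {(0,0), (0,1), (1,0), (1,1), (2,0), (2,1)}
target (0,0) ∈ {SC,TSO,PSO}

SC:yes TSO:yes PSO:yes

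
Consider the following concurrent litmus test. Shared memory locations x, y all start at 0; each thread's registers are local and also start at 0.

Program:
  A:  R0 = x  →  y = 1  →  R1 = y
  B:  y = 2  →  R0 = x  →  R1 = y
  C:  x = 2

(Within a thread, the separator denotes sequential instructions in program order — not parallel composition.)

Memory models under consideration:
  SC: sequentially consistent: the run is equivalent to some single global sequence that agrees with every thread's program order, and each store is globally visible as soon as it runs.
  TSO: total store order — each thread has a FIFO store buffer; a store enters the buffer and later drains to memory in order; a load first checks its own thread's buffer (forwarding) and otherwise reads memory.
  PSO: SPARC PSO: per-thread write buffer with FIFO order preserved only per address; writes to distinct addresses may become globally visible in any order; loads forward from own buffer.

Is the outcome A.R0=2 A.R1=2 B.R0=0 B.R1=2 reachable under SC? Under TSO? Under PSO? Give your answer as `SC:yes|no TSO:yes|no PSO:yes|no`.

outcome vector order: (A.R0,A.R1,B.R0,B.R1)
SC: 11 outcomes — {0101 0102 0121 0122 0202 0222 2101 2102 2121 2122 2222}
TSO: 12 outcomes — {0101 0102 0121 0122 0202 0222 2101 2102 2121 2122 2202 2222}
PSO: 12 outcomes — {0101 0102 0121 0122 0202 0222 2101 2102 2121 2122 2202 2222}
target 2202 ∈ {TSO,PSO}

SC:no TSO:yes PSO:yes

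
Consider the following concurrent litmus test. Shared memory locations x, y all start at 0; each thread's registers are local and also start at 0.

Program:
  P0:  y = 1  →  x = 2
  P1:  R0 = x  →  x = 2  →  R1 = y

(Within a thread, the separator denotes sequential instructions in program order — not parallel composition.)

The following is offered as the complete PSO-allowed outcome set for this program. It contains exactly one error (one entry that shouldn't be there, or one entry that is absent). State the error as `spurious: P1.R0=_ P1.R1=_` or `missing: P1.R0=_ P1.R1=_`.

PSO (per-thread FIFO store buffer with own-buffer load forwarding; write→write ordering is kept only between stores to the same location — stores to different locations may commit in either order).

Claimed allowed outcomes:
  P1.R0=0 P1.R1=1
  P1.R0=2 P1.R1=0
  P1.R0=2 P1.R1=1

outcome vector order: (P1.R0,P1.R1)
PSO: 4 outcomes — {(0,0); (0,1); (2,0); (2,1)}
PSO∖claimed = {(0,0)}

missing: P1.R0=0 P1.R1=0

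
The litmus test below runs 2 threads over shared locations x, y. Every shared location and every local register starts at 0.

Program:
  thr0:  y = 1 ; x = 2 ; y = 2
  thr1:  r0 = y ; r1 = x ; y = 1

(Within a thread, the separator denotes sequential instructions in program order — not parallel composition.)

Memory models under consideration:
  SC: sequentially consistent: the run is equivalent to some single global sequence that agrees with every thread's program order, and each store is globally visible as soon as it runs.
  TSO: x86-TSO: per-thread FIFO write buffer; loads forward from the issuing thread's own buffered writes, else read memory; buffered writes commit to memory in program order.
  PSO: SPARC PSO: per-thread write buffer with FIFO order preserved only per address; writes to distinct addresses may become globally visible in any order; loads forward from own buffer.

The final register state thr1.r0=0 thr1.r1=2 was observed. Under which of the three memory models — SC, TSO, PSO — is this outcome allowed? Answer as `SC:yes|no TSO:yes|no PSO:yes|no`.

SC:yes TSO:yes PSO:yes

outcome vector order: (thr1.r0,thr1.r1)
under SC → 00 02 10 12 22
under TSO → 00 02 10 12 22
under PSO → 00 02 10 12 20 22
target 02 ∈ {SC,TSO,PSO}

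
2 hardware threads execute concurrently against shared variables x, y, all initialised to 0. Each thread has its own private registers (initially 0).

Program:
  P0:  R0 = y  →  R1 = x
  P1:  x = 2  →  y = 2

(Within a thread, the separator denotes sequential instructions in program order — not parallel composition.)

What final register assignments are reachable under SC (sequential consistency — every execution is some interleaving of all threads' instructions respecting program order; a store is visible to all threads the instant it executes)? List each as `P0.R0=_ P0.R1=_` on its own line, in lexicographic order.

P0.R0=0 P0.R1=0
P0.R0=0 P0.R1=2
P0.R0=2 P0.R1=2

outcome vector order: (P0.R0,P0.R1)
|SC outcomes| = 3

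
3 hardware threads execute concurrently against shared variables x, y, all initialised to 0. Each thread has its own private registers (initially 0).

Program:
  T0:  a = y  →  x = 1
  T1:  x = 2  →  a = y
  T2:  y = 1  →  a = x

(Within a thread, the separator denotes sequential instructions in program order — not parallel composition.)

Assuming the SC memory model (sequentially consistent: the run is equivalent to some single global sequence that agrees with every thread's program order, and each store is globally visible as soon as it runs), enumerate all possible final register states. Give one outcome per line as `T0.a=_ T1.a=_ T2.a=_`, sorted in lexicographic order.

T0.a=0 T1.a=0 T2.a=1
T0.a=0 T1.a=0 T2.a=2
T0.a=0 T1.a=1 T2.a=0
T0.a=0 T1.a=1 T2.a=1
T0.a=0 T1.a=1 T2.a=2
T0.a=1 T1.a=0 T2.a=1
T0.a=1 T1.a=0 T2.a=2
T0.a=1 T1.a=1 T2.a=0
T0.a=1 T1.a=1 T2.a=1
T0.a=1 T1.a=1 T2.a=2

outcome vector order: (T0.a,T1.a,T2.a)
|SC outcomes| = 10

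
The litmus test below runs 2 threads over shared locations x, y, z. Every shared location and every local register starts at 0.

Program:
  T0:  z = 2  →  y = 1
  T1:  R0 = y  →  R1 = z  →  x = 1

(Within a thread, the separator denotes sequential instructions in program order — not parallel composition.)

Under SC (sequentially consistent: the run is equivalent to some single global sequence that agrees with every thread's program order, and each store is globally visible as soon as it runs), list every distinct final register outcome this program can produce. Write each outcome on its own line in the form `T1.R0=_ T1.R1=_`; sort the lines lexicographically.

T1.R0=0 T1.R1=0
T1.R0=0 T1.R1=2
T1.R0=1 T1.R1=2

outcome vector order: (T1.R0,T1.R1)
|SC outcomes| = 3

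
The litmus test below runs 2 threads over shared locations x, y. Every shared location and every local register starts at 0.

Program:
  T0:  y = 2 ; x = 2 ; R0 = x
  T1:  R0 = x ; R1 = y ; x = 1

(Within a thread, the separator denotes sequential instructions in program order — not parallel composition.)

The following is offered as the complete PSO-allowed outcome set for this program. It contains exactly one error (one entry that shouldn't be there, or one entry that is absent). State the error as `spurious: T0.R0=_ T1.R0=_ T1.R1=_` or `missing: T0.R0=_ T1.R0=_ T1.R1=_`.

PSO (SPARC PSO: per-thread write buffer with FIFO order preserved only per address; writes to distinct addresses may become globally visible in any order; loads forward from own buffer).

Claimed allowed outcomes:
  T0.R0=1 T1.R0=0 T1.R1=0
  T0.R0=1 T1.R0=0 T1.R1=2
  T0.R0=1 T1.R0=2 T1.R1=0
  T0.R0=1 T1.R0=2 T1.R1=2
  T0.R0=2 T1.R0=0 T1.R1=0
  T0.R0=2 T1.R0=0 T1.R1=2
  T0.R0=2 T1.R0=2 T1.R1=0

outcome vector order: (T0.R0,T1.R0,T1.R1)
[PSO] allowed = {1/0/0 1/0/2 1/2/0 1/2/2 2/0/0 2/0/2 2/2/0 2/2/2}
PSO∖claimed = {2/2/2}

missing: T0.R0=2 T1.R0=2 T1.R1=2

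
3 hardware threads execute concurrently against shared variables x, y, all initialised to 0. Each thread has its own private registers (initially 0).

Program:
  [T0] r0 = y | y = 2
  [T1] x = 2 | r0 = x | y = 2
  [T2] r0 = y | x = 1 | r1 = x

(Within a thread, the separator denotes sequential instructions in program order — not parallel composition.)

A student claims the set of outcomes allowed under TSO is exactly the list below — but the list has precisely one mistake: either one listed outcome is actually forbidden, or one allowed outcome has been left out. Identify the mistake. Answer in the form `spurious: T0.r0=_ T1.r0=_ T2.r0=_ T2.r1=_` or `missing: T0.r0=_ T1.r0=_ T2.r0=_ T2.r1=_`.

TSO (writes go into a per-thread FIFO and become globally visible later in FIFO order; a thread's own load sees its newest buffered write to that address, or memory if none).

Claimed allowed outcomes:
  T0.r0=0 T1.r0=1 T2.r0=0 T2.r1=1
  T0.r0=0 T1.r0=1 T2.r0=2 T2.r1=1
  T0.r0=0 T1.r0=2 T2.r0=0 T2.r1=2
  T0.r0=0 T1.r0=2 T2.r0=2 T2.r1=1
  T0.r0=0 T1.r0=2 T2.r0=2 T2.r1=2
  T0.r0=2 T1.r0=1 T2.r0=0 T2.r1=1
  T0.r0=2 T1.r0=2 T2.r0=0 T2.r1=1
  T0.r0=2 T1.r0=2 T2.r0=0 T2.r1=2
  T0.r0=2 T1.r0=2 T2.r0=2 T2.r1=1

outcome vector order: (T0.r0,T1.r0,T2.r0,T2.r1)
TSO (10): 0/1/0/1 0/1/2/1 0/2/0/1 0/2/0/2 0/2/2/1 0/2/2/2 2/1/0/1 2/2/0/1 2/2/0/2 2/2/2/1
TSO∖claimed = {0/2/0/1}

missing: T0.r0=0 T1.r0=2 T2.r0=0 T2.r1=1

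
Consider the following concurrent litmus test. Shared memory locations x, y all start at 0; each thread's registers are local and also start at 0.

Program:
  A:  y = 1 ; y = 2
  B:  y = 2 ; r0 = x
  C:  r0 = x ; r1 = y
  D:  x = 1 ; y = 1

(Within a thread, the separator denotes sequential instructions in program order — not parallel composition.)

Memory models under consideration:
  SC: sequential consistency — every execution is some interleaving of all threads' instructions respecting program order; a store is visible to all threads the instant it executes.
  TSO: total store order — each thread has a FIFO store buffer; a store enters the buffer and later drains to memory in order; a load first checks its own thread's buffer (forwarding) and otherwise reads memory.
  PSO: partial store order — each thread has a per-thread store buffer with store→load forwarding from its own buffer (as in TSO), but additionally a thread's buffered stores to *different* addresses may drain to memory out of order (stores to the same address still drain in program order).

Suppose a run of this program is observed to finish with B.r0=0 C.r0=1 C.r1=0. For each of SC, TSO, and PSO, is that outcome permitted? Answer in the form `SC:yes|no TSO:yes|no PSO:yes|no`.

SC:no TSO:yes PSO:yes

outcome vector order: (B.r0,C.r0,C.r1)
[SC] allowed = {(0,0,0) (0,0,1) (0,0,2) (0,1,1) (0,1,2) (1,0,0) (1,0,1) (1,0,2) (1,1,0) (1,1,1) (1,1,2)}
[TSO] allowed = {(0,0,0) (0,0,1) (0,0,2) (0,1,0) (0,1,1) (0,1,2) (1,0,0) (1,0,1) (1,0,2) (1,1,0) (1,1,1) (1,1,2)}
[PSO] allowed = {(0,0,0) (0,0,1) (0,0,2) (0,1,0) (0,1,1) (0,1,2) (1,0,0) (1,0,1) (1,0,2) (1,1,0) (1,1,1) (1,1,2)}
target (0,1,0) ∈ {TSO,PSO}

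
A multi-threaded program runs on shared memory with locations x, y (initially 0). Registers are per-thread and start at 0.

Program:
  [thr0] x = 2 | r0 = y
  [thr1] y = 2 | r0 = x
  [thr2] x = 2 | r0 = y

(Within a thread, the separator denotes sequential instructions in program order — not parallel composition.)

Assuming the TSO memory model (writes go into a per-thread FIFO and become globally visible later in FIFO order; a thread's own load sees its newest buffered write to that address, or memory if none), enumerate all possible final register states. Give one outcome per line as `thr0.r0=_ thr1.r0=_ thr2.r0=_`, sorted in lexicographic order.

thr0.r0=0 thr1.r0=0 thr2.r0=0
thr0.r0=0 thr1.r0=0 thr2.r0=2
thr0.r0=0 thr1.r0=2 thr2.r0=0
thr0.r0=0 thr1.r0=2 thr2.r0=2
thr0.r0=2 thr1.r0=0 thr2.r0=0
thr0.r0=2 thr1.r0=0 thr2.r0=2
thr0.r0=2 thr1.r0=2 thr2.r0=0
thr0.r0=2 thr1.r0=2 thr2.r0=2

outcome vector order: (thr0.r0,thr1.r0,thr2.r0)
|TSO outcomes| = 8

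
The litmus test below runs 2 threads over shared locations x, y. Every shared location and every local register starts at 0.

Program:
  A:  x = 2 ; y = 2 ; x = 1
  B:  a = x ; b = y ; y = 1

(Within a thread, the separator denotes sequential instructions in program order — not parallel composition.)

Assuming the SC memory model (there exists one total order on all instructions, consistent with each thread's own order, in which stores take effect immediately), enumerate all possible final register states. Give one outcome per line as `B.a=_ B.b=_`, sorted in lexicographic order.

B.a=0 B.b=0
B.a=0 B.b=2
B.a=1 B.b=2
B.a=2 B.b=0
B.a=2 B.b=2

outcome vector order: (B.a,B.b)
|SC outcomes| = 5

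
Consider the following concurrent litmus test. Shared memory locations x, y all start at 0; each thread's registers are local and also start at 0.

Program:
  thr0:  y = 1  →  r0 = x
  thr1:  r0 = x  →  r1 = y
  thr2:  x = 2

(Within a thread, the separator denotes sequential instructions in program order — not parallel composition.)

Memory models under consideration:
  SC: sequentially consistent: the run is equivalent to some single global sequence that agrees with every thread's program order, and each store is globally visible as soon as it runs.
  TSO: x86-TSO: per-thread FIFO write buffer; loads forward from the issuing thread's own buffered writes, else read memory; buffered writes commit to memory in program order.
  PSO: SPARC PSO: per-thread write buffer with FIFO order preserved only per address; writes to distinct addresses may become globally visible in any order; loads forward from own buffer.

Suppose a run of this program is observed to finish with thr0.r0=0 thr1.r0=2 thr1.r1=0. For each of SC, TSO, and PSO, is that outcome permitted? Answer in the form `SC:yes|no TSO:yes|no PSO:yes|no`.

outcome vector order: (thr0.r0,thr1.r0,thr1.r1)
SC: 7 outcomes — {(0,0,0), (0,0,1), (0,2,1), (2,0,0), (2,0,1), (2,2,0), (2,2,1)}
TSO: 8 outcomes — {(0,0,0), (0,0,1), (0,2,0), (0,2,1), (2,0,0), (2,0,1), (2,2,0), (2,2,1)}
PSO: 8 outcomes — {(0,0,0), (0,0,1), (0,2,0), (0,2,1), (2,0,0), (2,0,1), (2,2,0), (2,2,1)}
target (0,2,0) ∈ {TSO,PSO}

SC:no TSO:yes PSO:yes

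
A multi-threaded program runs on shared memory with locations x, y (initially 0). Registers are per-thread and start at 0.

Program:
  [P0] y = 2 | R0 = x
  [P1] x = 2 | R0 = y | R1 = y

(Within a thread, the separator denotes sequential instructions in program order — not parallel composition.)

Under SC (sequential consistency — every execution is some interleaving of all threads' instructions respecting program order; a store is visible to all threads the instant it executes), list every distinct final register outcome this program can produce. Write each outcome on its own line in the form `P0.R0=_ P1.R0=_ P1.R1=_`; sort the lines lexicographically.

outcome vector order: (P0.R0,P1.R0,P1.R1)
|SC outcomes| = 4

P0.R0=0 P1.R0=2 P1.R1=2
P0.R0=2 P1.R0=0 P1.R1=0
P0.R0=2 P1.R0=0 P1.R1=2
P0.R0=2 P1.R0=2 P1.R1=2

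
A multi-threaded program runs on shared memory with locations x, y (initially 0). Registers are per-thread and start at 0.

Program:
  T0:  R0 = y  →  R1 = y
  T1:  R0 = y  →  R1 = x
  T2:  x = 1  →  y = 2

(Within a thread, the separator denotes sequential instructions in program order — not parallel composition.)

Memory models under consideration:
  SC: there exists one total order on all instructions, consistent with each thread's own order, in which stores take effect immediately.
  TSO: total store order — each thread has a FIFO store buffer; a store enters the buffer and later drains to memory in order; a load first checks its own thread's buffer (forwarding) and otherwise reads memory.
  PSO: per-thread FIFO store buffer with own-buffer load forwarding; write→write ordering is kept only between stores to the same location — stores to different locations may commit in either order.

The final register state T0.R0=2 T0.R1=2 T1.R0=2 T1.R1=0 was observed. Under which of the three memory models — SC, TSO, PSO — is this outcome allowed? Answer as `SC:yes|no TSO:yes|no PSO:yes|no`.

outcome vector order: (T0.R0,T0.R1,T1.R0,T1.R1)
under SC → 0/0/0/0; 0/0/0/1; 0/0/2/1; 0/2/0/0; 0/2/0/1; 0/2/2/1; 2/2/0/0; 2/2/0/1; 2/2/2/1
under TSO → 0/0/0/0; 0/0/0/1; 0/0/2/1; 0/2/0/0; 0/2/0/1; 0/2/2/1; 2/2/0/0; 2/2/0/1; 2/2/2/1
under PSO → 0/0/0/0; 0/0/0/1; 0/0/2/0; 0/0/2/1; 0/2/0/0; 0/2/0/1; 0/2/2/0; 0/2/2/1; 2/2/0/0; 2/2/0/1; 2/2/2/0; 2/2/2/1
target 2/2/2/0 ∈ {PSO}

SC:no TSO:no PSO:yes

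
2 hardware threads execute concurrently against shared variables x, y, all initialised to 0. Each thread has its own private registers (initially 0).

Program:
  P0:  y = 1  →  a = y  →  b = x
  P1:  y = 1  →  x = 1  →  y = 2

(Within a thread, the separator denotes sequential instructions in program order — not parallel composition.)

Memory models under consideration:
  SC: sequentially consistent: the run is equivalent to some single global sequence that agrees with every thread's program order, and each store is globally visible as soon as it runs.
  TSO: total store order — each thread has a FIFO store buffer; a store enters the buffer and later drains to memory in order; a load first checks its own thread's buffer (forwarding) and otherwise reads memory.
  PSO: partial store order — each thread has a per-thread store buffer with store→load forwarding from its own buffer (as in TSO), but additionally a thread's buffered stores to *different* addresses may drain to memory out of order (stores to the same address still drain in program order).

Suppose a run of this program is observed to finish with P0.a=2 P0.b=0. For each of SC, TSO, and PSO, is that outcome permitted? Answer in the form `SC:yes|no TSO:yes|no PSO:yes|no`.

outcome vector order: (P0.a,P0.b)
under SC → 10; 11; 21
under TSO → 10; 11; 21
under PSO → 10; 11; 20; 21
target 20 ∈ {PSO}

SC:no TSO:no PSO:yes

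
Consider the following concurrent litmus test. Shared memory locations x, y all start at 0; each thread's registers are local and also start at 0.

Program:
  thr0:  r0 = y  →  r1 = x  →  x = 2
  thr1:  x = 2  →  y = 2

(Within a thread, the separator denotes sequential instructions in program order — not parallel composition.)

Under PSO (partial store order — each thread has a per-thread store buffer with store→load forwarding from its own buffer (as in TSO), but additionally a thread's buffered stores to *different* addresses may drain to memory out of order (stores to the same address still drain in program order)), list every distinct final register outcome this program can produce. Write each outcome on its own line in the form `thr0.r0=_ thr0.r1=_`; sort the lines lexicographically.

thr0.r0=0 thr0.r1=0
thr0.r0=0 thr0.r1=2
thr0.r0=2 thr0.r1=0
thr0.r0=2 thr0.r1=2

outcome vector order: (thr0.r0,thr0.r1)
|PSO outcomes| = 4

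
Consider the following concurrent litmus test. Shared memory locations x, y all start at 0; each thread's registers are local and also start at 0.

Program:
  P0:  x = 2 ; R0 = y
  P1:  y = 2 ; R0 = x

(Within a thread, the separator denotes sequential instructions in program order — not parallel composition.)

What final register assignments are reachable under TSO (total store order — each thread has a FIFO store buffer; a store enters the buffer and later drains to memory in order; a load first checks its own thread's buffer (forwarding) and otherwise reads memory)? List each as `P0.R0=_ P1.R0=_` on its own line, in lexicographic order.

P0.R0=0 P1.R0=0
P0.R0=0 P1.R0=2
P0.R0=2 P1.R0=0
P0.R0=2 P1.R0=2

outcome vector order: (P0.R0,P1.R0)
|TSO outcomes| = 4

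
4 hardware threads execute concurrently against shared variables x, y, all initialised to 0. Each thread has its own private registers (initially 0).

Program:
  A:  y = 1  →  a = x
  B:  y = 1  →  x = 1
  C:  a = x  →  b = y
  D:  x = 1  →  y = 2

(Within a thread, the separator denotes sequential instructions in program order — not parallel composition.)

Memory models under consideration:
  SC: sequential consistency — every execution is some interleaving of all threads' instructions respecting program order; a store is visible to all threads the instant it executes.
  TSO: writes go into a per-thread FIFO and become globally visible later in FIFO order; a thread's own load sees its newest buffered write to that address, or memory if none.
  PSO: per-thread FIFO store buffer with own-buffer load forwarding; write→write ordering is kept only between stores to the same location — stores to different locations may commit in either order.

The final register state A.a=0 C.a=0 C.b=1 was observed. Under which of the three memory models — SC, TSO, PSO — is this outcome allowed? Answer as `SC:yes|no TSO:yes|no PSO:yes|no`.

outcome vector order: (A.a,C.a,C.b)
SC: 11 outcomes — {<0 0 0>, <0 0 1>, <0 0 2>, <0 1 1>, <0 1 2>, <1 0 0>, <1 0 1>, <1 0 2>, <1 1 0>, <1 1 1>, <1 1 2>}
TSO: 12 outcomes — {<0 0 0>, <0 0 1>, <0 0 2>, <0 1 0>, <0 1 1>, <0 1 2>, <1 0 0>, <1 0 1>, <1 0 2>, <1 1 0>, <1 1 1>, <1 1 2>}
PSO: 12 outcomes — {<0 0 0>, <0 0 1>, <0 0 2>, <0 1 0>, <0 1 1>, <0 1 2>, <1 0 0>, <1 0 1>, <1 0 2>, <1 1 0>, <1 1 1>, <1 1 2>}
target <0 0 1> ∈ {SC,TSO,PSO}

SC:yes TSO:yes PSO:yes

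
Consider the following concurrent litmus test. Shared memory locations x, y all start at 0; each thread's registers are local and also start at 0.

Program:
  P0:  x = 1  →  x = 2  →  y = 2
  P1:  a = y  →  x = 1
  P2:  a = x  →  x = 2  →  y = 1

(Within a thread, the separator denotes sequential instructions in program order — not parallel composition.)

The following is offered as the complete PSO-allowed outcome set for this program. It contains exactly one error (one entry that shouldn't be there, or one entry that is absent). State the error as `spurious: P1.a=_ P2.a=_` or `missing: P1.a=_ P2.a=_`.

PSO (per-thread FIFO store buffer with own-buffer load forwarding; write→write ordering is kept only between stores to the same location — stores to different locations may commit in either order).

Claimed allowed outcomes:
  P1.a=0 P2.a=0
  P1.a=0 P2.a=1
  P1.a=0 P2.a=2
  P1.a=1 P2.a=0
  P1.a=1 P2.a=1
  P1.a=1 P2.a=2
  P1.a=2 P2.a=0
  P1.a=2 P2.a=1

missing: P1.a=2 P2.a=2

outcome vector order: (P1.a,P2.a)
PSO: 9 outcomes — {(0,0), (0,1), (0,2), (1,0), (1,1), (1,2), (2,0), (2,1), (2,2)}
PSO∖claimed = {(2,2)}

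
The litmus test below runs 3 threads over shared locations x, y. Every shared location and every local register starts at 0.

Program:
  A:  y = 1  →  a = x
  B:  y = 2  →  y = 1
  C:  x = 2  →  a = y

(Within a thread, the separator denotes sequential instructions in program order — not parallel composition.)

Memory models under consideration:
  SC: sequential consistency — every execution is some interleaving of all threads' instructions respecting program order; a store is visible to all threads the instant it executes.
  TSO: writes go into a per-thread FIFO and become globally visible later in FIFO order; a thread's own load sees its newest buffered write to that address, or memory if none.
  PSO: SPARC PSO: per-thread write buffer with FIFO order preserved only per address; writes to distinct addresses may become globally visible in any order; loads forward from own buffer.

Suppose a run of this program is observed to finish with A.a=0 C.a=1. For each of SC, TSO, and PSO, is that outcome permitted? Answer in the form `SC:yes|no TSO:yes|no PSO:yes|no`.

SC:yes TSO:yes PSO:yes

outcome vector order: (A.a,C.a)
SC: 5 outcomes — {<0 1> <0 2> <2 0> <2 1> <2 2>}
TSO: 6 outcomes — {<0 0> <0 1> <0 2> <2 0> <2 1> <2 2>}
PSO: 6 outcomes — {<0 0> <0 1> <0 2> <2 0> <2 1> <2 2>}
target <0 1> ∈ {SC,TSO,PSO}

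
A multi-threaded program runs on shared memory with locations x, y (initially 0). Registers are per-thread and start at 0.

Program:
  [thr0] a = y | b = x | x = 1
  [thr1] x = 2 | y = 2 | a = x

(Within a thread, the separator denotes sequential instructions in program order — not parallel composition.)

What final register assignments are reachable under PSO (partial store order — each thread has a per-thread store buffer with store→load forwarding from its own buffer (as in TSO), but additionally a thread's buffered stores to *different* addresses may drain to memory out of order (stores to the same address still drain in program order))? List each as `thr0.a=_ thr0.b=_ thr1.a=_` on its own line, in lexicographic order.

outcome vector order: (thr0.a,thr0.b,thr1.a)
|PSO outcomes| = 8

thr0.a=0 thr0.b=0 thr1.a=1
thr0.a=0 thr0.b=0 thr1.a=2
thr0.a=0 thr0.b=2 thr1.a=1
thr0.a=0 thr0.b=2 thr1.a=2
thr0.a=2 thr0.b=0 thr1.a=1
thr0.a=2 thr0.b=0 thr1.a=2
thr0.a=2 thr0.b=2 thr1.a=1
thr0.a=2 thr0.b=2 thr1.a=2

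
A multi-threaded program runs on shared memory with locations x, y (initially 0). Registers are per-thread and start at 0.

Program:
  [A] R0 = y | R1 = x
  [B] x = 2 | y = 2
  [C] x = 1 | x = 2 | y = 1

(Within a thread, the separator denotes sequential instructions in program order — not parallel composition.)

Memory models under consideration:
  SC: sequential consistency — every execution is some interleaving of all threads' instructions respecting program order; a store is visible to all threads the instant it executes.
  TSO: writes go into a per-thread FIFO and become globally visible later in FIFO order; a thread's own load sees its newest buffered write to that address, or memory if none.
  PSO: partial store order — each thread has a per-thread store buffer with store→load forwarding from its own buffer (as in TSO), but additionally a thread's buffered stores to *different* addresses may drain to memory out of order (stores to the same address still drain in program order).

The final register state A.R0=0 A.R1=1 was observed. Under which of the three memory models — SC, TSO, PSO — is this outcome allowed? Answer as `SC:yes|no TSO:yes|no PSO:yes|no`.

outcome vector order: (A.R0,A.R1)
SC: 6 outcomes — {<0 0>, <0 1>, <0 2>, <1 2>, <2 1>, <2 2>}
TSO: 6 outcomes — {<0 0>, <0 1>, <0 2>, <1 2>, <2 1>, <2 2>}
PSO: 9 outcomes — {<0 0>, <0 1>, <0 2>, <1 0>, <1 1>, <1 2>, <2 0>, <2 1>, <2 2>}
target <0 1> ∈ {SC,TSO,PSO}

SC:yes TSO:yes PSO:yes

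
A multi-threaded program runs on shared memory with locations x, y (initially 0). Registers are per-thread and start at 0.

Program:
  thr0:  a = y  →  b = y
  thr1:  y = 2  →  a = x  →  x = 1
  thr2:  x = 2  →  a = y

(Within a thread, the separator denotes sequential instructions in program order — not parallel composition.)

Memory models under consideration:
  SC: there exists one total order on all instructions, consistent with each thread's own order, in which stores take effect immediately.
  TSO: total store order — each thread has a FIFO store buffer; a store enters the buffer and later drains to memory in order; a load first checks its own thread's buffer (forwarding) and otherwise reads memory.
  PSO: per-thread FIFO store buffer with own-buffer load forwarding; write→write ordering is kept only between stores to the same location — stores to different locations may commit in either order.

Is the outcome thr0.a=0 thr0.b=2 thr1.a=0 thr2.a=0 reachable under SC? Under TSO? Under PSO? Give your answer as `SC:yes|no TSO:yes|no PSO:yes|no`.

outcome vector order: (thr0.a,thr0.b,thr1.a,thr2.a)
under SC → 0002, 0020, 0022, 0202, 0220, 0222, 2202, 2220, 2222
under TSO → 0000, 0002, 0020, 0022, 0200, 0202, 0220, 0222, 2200, 2202, 2220, 2222
under PSO → 0000, 0002, 0020, 0022, 0200, 0202, 0220, 0222, 2200, 2202, 2220, 2222
target 0200 ∈ {TSO,PSO}

SC:no TSO:yes PSO:yes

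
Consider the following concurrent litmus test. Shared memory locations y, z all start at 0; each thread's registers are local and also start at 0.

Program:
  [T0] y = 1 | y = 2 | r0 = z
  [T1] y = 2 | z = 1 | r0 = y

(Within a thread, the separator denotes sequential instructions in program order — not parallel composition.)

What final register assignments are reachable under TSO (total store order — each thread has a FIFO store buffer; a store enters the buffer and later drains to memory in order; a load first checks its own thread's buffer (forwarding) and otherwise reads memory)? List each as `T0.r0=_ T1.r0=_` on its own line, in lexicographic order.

T0.r0=0 T1.r0=1
T0.r0=0 T1.r0=2
T0.r0=1 T1.r0=1
T0.r0=1 T1.r0=2

outcome vector order: (T0.r0,T1.r0)
|TSO outcomes| = 4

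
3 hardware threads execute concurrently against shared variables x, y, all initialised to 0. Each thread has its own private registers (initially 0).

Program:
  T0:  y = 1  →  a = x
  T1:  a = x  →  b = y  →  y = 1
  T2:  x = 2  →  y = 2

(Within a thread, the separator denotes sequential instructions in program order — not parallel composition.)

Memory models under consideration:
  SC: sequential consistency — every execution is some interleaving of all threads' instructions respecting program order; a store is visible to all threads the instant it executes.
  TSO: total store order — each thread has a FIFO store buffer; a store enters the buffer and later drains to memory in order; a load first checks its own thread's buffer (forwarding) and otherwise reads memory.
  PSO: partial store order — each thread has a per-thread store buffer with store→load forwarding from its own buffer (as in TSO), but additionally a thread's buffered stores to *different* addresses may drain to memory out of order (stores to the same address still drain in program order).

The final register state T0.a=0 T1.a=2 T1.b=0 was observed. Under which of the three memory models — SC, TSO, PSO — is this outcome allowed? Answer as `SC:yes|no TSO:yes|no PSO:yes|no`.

outcome vector order: (T0.a,T1.a,T1.b)
SC (11): 000, 001, 002, 021, 022, 200, 201, 202, 220, 221, 222
TSO (12): 000, 001, 002, 020, 021, 022, 200, 201, 202, 220, 221, 222
PSO (12): 000, 001, 002, 020, 021, 022, 200, 201, 202, 220, 221, 222
target 020 ∈ {TSO,PSO}

SC:no TSO:yes PSO:yes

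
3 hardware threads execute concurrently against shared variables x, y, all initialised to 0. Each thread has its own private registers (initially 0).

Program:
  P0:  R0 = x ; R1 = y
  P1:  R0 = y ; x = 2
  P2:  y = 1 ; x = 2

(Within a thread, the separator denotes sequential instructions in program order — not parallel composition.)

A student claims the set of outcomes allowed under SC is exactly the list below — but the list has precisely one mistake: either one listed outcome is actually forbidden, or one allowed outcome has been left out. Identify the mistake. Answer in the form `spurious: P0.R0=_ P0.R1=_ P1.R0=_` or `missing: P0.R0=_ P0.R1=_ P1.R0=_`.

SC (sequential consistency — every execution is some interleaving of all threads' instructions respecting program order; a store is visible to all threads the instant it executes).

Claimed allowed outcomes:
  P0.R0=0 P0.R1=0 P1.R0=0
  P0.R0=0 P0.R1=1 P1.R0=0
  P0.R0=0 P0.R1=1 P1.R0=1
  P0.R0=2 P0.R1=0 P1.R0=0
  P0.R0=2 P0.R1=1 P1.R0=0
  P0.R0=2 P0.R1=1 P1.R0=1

outcome vector order: (P0.R0,P0.R1,P1.R0)
SC (7): 0/0/0, 0/0/1, 0/1/0, 0/1/1, 2/0/0, 2/1/0, 2/1/1
SC∖claimed = {0/0/1}

missing: P0.R0=0 P0.R1=0 P1.R0=1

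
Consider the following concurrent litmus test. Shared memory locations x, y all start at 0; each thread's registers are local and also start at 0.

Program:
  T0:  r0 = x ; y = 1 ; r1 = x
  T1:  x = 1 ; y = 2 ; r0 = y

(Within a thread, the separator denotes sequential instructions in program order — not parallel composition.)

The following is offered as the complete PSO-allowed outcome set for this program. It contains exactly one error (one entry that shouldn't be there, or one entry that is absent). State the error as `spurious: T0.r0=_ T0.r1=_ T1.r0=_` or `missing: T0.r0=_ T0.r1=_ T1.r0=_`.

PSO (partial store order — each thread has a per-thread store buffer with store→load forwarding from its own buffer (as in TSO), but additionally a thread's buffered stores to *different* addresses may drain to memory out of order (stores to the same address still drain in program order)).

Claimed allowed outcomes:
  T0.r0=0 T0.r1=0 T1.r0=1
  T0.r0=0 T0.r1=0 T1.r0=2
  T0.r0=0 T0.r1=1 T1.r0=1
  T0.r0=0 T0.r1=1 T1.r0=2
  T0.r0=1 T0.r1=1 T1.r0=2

outcome vector order: (T0.r0,T0.r1,T1.r0)
PSO: 6 outcomes — {0/0/1; 0/0/2; 0/1/1; 0/1/2; 1/1/1; 1/1/2}
PSO∖claimed = {1/1/1}

missing: T0.r0=1 T0.r1=1 T1.r0=1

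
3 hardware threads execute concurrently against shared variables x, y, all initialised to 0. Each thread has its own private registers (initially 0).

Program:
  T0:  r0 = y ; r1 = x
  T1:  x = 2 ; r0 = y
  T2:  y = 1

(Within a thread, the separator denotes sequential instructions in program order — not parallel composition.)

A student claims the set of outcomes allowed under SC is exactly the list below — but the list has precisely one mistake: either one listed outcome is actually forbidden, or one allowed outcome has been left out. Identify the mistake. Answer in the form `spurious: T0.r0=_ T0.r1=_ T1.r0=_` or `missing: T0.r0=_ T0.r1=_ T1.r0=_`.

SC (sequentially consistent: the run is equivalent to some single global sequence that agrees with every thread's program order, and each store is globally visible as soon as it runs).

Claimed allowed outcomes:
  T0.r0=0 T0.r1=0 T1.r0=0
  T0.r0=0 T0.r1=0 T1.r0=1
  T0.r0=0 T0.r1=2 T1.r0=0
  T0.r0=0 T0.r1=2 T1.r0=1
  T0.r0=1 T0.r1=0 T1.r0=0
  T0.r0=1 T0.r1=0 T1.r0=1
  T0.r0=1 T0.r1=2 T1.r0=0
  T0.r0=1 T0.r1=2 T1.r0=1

outcome vector order: (T0.r0,T0.r1,T1.r0)
SC (7): (0,0,0); (0,0,1); (0,2,0); (0,2,1); (1,0,1); (1,2,0); (1,2,1)
claimed∖SC = {(1,0,0)}

spurious: T0.r0=1 T0.r1=0 T1.r0=0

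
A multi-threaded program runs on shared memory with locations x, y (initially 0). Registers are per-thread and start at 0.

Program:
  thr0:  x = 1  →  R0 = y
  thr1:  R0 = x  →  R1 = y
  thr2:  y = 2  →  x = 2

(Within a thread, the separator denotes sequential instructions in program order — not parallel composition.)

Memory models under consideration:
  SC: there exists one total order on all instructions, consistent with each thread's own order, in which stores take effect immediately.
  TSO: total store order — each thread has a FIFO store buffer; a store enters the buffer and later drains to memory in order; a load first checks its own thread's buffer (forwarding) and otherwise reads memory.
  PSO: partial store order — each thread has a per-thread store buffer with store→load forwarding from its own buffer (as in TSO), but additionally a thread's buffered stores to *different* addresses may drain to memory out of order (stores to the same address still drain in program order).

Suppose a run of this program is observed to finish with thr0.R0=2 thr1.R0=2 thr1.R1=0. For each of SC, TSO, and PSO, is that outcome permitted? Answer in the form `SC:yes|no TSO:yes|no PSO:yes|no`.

outcome vector order: (thr0.R0,thr1.R0,thr1.R1)
SC (10): <0 0 0> <0 0 2> <0 1 0> <0 1 2> <0 2 2> <2 0 0> <2 0 2> <2 1 0> <2 1 2> <2 2 2>
TSO (10): <0 0 0> <0 0 2> <0 1 0> <0 1 2> <0 2 2> <2 0 0> <2 0 2> <2 1 0> <2 1 2> <2 2 2>
PSO (12): <0 0 0> <0 0 2> <0 1 0> <0 1 2> <0 2 0> <0 2 2> <2 0 0> <2 0 2> <2 1 0> <2 1 2> <2 2 0> <2 2 2>
target <2 2 0> ∈ {PSO}

SC:no TSO:no PSO:yes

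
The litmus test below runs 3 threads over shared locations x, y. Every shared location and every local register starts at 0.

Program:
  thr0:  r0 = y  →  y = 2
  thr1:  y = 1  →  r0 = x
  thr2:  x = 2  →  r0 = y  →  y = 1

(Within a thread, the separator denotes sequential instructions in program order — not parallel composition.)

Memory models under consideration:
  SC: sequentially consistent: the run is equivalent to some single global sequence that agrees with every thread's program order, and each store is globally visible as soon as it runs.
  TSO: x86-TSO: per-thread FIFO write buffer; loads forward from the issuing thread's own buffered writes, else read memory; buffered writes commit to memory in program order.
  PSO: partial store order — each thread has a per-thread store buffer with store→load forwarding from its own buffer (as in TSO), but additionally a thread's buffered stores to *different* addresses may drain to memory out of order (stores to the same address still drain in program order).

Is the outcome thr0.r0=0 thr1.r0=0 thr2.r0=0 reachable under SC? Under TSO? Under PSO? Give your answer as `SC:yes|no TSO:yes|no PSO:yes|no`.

outcome vector order: (thr0.r0,thr1.r0,thr2.r0)
SC (10): (0,0,1) (0,0,2) (0,2,0) (0,2,1) (0,2,2) (1,0,1) (1,0,2) (1,2,0) (1,2,1) (1,2,2)
TSO (12): (0,0,0) (0,0,1) (0,0,2) (0,2,0) (0,2,1) (0,2,2) (1,0,0) (1,0,1) (1,0,2) (1,2,0) (1,2,1) (1,2,2)
PSO (12): (0,0,0) (0,0,1) (0,0,2) (0,2,0) (0,2,1) (0,2,2) (1,0,0) (1,0,1) (1,0,2) (1,2,0) (1,2,1) (1,2,2)
target (0,0,0) ∈ {TSO,PSO}

SC:no TSO:yes PSO:yes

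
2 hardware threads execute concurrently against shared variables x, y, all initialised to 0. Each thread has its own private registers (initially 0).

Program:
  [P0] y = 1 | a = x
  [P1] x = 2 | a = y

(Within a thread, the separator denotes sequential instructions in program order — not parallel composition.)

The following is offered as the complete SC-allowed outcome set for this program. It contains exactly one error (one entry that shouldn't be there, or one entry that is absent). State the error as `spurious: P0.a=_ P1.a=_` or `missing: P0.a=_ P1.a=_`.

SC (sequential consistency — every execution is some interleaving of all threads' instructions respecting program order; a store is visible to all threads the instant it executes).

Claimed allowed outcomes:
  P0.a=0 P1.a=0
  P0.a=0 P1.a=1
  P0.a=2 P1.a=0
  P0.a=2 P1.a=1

spurious: P0.a=0 P1.a=0

outcome vector order: (P0.a,P1.a)
SC: 3 outcomes — {01; 20; 21}
claimed∖SC = {00}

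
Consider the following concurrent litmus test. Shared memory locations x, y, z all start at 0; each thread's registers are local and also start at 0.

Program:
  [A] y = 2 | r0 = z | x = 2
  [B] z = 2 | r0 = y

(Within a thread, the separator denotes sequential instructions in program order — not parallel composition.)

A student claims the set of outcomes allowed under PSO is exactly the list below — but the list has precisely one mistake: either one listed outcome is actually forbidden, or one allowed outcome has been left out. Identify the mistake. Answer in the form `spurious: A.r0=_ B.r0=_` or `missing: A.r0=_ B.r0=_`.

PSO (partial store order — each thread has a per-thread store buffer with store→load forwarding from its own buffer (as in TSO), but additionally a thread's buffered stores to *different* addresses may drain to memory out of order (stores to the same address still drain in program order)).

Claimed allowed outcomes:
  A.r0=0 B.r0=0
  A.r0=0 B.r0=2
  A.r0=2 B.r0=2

outcome vector order: (A.r0,B.r0)
PSO (4): 00; 02; 20; 22
PSO∖claimed = {20}

missing: A.r0=2 B.r0=0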